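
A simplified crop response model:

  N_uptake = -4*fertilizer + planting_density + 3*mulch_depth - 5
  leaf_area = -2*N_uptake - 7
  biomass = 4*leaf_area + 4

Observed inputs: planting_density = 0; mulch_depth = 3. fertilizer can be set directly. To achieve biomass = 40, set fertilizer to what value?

Substituting into the N_uptake equation gives N_uptake = -4*fertilizer + 4.
leaf_area becomes 8*fertilizer - 15.
Substituting into the biomass equation gives biomass = 32*fertilizer - 56.
Solve 32*fertilizer - 56 = 40: fertilizer = (40 + 56) / 32 = 3.

fertilizer = 3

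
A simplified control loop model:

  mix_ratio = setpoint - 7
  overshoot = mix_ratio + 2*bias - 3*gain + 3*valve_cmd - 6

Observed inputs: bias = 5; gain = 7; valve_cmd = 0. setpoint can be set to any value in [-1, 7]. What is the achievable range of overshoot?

Substituting into the overshoot equation gives overshoot = setpoint - 24.
Linear in setpoint, so extremes are at the endpoints: setpoint = -1 gives overshoot = -25; setpoint = 7 gives overshoot = -17.

-25 to -17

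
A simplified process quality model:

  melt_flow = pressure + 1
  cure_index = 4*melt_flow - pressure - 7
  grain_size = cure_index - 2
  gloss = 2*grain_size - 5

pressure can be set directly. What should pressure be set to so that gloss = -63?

Substituting into the cure_index equation gives cure_index = 3*pressure - 3.
This gives grain_size = 3*pressure - 5.
Substituting into the gloss equation gives gloss = 6*pressure - 15.
Solve 6*pressure - 15 = -63: pressure = (-63 + 15) / 6 = -8.

pressure = -8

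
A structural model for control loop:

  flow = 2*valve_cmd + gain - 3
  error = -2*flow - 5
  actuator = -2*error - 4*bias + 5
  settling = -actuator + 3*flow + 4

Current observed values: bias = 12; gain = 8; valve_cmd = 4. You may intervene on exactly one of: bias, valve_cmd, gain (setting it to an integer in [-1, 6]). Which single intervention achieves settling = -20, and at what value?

Intervening on bias: with other inputs at their observed values, settling = 4*bias - 24. Solving for -20 gives bias = 1, within [-1, 6].
Intervening on valve_cmd: settling = -2*valve_cmd + 32. Reaching -20 requires valve_cmd = 26, outside [-1, 6].
Intervening on gain: settling = -gain + 32. Reaching -20 requires gain = 52, outside [-1, 6].

set bias = 1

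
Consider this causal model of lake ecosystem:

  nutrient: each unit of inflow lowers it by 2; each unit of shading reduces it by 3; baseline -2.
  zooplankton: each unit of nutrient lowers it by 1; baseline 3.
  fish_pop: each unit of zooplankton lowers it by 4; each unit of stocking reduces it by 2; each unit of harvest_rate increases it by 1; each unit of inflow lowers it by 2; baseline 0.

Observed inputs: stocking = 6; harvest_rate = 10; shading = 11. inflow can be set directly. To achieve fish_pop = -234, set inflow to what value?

Substituting into the nutrient equation gives nutrient = -2*inflow - 35.
Substituting into the zooplankton equation gives zooplankton = 2*inflow + 38.
So fish_pop = -10*inflow - 154.
Solve -10*inflow - 154 = -234: inflow = (-234 + 154) / -10 = 8.

inflow = 8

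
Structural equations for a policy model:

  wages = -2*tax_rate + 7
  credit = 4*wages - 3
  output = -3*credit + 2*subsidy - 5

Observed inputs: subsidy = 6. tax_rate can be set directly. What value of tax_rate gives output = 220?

tax_rate = 12

Substituting into the credit equation gives credit = -8*tax_rate + 25.
Substituting into the output equation gives output = 24*tax_rate - 68.
Solve 24*tax_rate - 68 = 220: tax_rate = (220 + 68) / 24 = 12.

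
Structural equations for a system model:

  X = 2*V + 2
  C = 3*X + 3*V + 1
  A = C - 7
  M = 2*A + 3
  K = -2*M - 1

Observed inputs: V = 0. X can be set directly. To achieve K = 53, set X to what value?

Intervening on X fixes its value directly, overriding its dependence on V.
Substituting into the C equation gives C = 3*X + 1.
So A = 3*X - 6.
Substituting into the M equation gives M = 6*X - 9.
This gives K = -12*X + 17.
Solve -12*X + 17 = 53: X = (53 - 17) / -12 = -3.

X = -3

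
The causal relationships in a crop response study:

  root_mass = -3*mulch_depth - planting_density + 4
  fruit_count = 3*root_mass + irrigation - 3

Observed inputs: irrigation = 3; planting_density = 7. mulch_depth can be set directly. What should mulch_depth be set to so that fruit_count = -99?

mulch_depth = 10

Substituting into the root_mass equation gives root_mass = -3*mulch_depth - 3.
This gives fruit_count = -9*mulch_depth - 9.
Solve -9*mulch_depth - 9 = -99: mulch_depth = (-99 + 9) / -9 = 10.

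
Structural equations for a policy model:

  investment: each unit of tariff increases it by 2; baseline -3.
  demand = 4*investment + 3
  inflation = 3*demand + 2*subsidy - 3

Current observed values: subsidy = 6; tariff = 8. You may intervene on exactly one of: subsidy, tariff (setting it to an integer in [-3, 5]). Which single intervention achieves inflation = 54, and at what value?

set tariff = 3

Intervening on subsidy: inflation = 2*subsidy + 162. Reaching 54 requires subsidy = -54, outside [-3, 5].
Intervening on tariff: with other inputs at their observed values, inflation = 24*tariff - 18. Solving for 54 gives tariff = 3, within [-3, 5].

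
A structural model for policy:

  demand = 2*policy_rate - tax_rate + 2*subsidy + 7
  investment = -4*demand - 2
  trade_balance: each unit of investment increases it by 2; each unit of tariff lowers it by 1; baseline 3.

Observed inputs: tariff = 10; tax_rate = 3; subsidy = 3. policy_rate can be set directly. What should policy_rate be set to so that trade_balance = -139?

policy_rate = 3

Substituting into the demand equation gives demand = 2*policy_rate + 10.
Substituting into the investment equation gives investment = -8*policy_rate - 42.
Substituting into the trade_balance equation gives trade_balance = -16*policy_rate - 91.
Solve -16*policy_rate - 91 = -139: policy_rate = (-139 + 91) / -16 = 3.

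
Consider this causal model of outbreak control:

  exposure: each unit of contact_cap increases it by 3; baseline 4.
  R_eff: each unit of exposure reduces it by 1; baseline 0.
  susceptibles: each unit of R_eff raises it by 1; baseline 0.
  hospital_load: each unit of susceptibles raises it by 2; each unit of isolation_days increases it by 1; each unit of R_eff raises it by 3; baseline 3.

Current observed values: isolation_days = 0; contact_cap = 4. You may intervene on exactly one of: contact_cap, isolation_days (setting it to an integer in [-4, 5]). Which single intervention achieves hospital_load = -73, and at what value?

Intervening on contact_cap: hospital_load = -15*contact_cap - 17. Reaching -73 requires contact_cap = 56/15, not an integer.
Intervening on isolation_days: with other inputs at their observed values, hospital_load = isolation_days - 77. Solving for -73 gives isolation_days = 4, within [-4, 5].

set isolation_days = 4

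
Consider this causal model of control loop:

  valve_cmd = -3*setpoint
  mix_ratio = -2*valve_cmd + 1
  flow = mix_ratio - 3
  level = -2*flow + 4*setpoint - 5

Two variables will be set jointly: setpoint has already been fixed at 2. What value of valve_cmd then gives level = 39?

valve_cmd = 8

With setpoint held at 2:
Intervening on valve_cmd fixes its value directly, overriding its dependence on setpoint.
Substituting into the flow equation gives flow = -2*valve_cmd - 2.
This gives level = 4*valve_cmd + 7.
Solve 4*valve_cmd + 7 = 39: valve_cmd = (39 - 7) / 4 = 8.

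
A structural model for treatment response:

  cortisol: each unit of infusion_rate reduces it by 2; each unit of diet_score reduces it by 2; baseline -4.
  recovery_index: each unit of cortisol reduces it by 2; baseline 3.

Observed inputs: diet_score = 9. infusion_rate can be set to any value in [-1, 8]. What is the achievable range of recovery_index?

43 to 79

Substituting into the cortisol equation gives cortisol = -2*infusion_rate - 22.
Substituting into the recovery_index equation gives recovery_index = 4*infusion_rate + 47.
Linear in infusion_rate, so extremes are at the endpoints: infusion_rate = -1 gives recovery_index = 43; infusion_rate = 8 gives recovery_index = 79.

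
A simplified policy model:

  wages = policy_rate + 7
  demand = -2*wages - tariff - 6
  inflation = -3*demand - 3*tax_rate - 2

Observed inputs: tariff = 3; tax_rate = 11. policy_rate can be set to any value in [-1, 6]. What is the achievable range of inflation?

Substituting into the demand equation gives demand = -2*policy_rate - 23.
Substituting into the inflation equation gives inflation = 6*policy_rate + 34.
Linear in policy_rate, so extremes are at the endpoints: policy_rate = -1 gives inflation = 28; policy_rate = 6 gives inflation = 70.

28 to 70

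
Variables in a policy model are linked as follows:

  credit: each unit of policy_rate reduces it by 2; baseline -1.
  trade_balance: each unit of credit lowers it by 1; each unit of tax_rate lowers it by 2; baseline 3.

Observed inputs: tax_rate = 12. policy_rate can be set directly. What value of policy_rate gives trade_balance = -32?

policy_rate = -6

Substituting into the trade_balance equation gives trade_balance = 2*policy_rate - 20.
Solve 2*policy_rate - 20 = -32: policy_rate = (-32 + 20) / 2 = -6.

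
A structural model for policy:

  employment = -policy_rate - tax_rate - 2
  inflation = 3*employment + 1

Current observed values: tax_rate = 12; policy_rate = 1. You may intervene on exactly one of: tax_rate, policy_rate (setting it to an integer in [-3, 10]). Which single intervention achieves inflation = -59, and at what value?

Intervening on tax_rate: inflation = -3*tax_rate - 8. Reaching -59 requires tax_rate = 17, outside [-3, 10].
Intervening on policy_rate: with other inputs at their observed values, inflation = -3*policy_rate - 41. Solving for -59 gives policy_rate = 6, within [-3, 10].

set policy_rate = 6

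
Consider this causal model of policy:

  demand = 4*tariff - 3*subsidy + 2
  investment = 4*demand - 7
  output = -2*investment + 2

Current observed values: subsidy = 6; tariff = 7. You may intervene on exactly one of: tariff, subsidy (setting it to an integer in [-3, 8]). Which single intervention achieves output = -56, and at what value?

set subsidy = 7

Intervening on tariff: output = -32*tariff + 144. Reaching -56 requires tariff = 25/4, not an integer.
Intervening on subsidy: with other inputs at their observed values, output = 24*subsidy - 224. Solving for -56 gives subsidy = 7, within [-3, 8].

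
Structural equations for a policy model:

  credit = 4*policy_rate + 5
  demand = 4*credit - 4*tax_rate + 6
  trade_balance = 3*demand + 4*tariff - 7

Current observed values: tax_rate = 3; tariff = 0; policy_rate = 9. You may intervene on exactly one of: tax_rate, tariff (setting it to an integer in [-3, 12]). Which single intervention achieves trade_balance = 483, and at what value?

set tariff = 4

Intervening on tax_rate: trade_balance = -12*tax_rate + 503. Reaching 483 requires tax_rate = 5/3, not an integer.
Intervening on tariff: with other inputs at their observed values, trade_balance = 4*tariff + 467. Solving for 483 gives tariff = 4, within [-3, 12].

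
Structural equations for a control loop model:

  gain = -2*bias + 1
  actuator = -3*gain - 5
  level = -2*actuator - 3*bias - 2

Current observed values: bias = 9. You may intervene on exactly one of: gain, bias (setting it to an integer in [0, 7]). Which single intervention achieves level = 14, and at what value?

set bias = 0

Intervening on gain: level = 6*gain - 19. Reaching 14 requires gain = 11/2, not an integer.
Intervening on bias: with other inputs at their observed values, level = -15*bias + 14. Solving for 14 gives bias = 0, within [0, 7].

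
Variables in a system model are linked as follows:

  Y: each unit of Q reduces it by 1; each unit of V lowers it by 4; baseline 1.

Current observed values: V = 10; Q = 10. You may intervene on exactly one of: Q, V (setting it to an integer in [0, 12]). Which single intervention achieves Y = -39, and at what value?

Intervening on Q: with other inputs at their observed values, Y = -Q - 39. Solving for -39 gives Q = 0, within [0, 12].
Intervening on V: Y = -4*V - 9. Reaching -39 requires V = 15/2, not an integer.

set Q = 0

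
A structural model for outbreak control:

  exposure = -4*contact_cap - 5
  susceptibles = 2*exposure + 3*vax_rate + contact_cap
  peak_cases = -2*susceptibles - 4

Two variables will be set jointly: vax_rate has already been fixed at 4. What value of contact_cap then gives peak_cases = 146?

With vax_rate held at 4:
Substituting into the susceptibles equation gives susceptibles = -7*contact_cap + 2.
peak_cases becomes 14*contact_cap - 8.
Solve 14*contact_cap - 8 = 146: contact_cap = (146 + 8) / 14 = 11.

contact_cap = 11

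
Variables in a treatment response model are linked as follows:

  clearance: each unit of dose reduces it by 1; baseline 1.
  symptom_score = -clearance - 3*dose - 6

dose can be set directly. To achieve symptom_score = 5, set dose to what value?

Substituting into the symptom_score equation gives symptom_score = -2*dose - 7.
Solve -2*dose - 7 = 5: dose = (5 + 7) / -2 = -6.

dose = -6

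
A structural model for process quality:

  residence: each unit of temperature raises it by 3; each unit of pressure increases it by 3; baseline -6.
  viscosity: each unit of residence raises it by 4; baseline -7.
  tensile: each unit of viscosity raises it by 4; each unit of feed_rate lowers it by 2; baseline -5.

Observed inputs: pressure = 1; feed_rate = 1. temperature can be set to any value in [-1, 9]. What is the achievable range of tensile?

Substituting into the residence equation gives residence = 3*temperature - 3.
So viscosity = 12*temperature - 19.
Substituting into the tensile equation gives tensile = 48*temperature - 83.
Linear in temperature, so extremes are at the endpoints: temperature = -1 gives tensile = -131; temperature = 9 gives tensile = 349.

-131 to 349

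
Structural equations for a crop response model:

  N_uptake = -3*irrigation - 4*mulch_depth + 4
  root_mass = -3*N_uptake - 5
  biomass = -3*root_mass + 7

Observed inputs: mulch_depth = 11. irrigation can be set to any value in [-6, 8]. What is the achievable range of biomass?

-554 to -176

Substituting into the N_uptake equation gives N_uptake = -3*irrigation - 40.
So root_mass = 9*irrigation + 115.
Substituting into the biomass equation gives biomass = -27*irrigation - 338.
Linear in irrigation, so extremes are at the endpoints: irrigation = -6 gives biomass = -176; irrigation = 8 gives biomass = -554.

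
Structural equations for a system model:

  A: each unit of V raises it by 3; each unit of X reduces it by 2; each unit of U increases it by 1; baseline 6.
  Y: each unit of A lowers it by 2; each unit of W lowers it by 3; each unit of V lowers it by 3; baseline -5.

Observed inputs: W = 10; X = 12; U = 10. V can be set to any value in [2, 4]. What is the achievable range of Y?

-55 to -37

Substituting into the A equation gives A = 3*V - 8.
This gives Y = -9*V - 19.
Linear in V, so extremes are at the endpoints: V = 2 gives Y = -37; V = 4 gives Y = -55.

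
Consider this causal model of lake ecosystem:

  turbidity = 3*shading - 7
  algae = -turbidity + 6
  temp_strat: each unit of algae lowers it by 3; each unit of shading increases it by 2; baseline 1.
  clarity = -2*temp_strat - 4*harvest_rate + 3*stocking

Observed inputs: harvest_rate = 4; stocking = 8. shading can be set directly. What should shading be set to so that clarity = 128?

shading = -2

Substituting into the algae equation gives algae = -3*shading + 13.
Substituting into the temp_strat equation gives temp_strat = 11*shading - 38.
Substituting into the clarity equation gives clarity = -22*shading + 84.
Solve -22*shading + 84 = 128: shading = (128 - 84) / -22 = -2.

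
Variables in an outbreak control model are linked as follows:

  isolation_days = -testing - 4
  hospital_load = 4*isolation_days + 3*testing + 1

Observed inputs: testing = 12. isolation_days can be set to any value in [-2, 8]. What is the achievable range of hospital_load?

29 to 69

Intervening on isolation_days fixes its value directly, overriding its dependence on testing.
Substituting into the hospital_load equation gives hospital_load = 4*isolation_days + 37.
Linear in isolation_days, so extremes are at the endpoints: isolation_days = -2 gives hospital_load = 29; isolation_days = 8 gives hospital_load = 69.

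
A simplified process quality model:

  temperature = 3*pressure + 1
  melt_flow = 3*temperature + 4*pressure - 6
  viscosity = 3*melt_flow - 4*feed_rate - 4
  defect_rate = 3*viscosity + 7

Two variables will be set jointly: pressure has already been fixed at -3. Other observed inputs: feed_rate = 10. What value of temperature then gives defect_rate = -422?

temperature = -5

With pressure held at -3:
Intervening on temperature fixes its value directly, overriding its dependence on pressure.
Substituting into the melt_flow equation gives melt_flow = 3*temperature - 18.
Substituting into the viscosity equation gives viscosity = 9*temperature - 98.
Substituting into the defect_rate equation gives defect_rate = 27*temperature - 287.
Solve 27*temperature - 287 = -422: temperature = (-422 + 287) / 27 = -5.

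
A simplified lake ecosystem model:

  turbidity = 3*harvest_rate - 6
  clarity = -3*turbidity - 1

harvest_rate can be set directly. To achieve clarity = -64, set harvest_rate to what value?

Substituting into the clarity equation gives clarity = -9*harvest_rate + 17.
Solve -9*harvest_rate + 17 = -64: harvest_rate = (-64 - 17) / -9 = 9.

harvest_rate = 9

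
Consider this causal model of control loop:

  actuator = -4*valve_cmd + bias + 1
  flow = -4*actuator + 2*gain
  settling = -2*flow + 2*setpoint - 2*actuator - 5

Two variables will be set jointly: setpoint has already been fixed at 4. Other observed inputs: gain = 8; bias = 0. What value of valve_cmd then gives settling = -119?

valve_cmd = 4

With setpoint held at 4:
Substituting into the actuator equation gives actuator = -4*valve_cmd + 1.
Substituting into the flow equation gives flow = 16*valve_cmd + 12.
Substituting into the settling equation gives settling = -24*valve_cmd - 23.
Solve -24*valve_cmd - 23 = -119: valve_cmd = (-119 + 23) / -24 = 4.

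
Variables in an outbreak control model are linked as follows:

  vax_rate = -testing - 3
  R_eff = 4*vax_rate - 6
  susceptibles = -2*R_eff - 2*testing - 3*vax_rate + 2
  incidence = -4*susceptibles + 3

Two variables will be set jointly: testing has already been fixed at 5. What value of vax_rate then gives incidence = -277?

With testing held at 5:
Intervening on vax_rate fixes its value directly, overriding its dependence on testing.
Substituting into the susceptibles equation gives susceptibles = -11*vax_rate + 4.
So incidence = 44*vax_rate - 13.
Solve 44*vax_rate - 13 = -277: vax_rate = (-277 + 13) / 44 = -6.

vax_rate = -6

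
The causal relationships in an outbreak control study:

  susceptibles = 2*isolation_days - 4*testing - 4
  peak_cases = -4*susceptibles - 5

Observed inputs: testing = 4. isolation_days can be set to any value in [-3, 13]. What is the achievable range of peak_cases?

-29 to 99

Substituting into the susceptibles equation gives susceptibles = 2*isolation_days - 20.
This gives peak_cases = -8*isolation_days + 75.
Linear in isolation_days, so extremes are at the endpoints: isolation_days = -3 gives peak_cases = 99; isolation_days = 13 gives peak_cases = -29.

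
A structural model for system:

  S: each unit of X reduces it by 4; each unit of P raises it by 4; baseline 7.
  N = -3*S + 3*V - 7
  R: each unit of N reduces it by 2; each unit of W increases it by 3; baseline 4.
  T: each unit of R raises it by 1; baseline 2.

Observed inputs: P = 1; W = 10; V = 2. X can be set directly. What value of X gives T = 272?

Substituting into the S equation gives S = -4*X + 11.
N becomes 12*X - 34.
Substituting into the R equation gives R = -24*X + 102.
This gives T = -24*X + 104.
Solve -24*X + 104 = 272: X = (272 - 104) / -24 = -7.

X = -7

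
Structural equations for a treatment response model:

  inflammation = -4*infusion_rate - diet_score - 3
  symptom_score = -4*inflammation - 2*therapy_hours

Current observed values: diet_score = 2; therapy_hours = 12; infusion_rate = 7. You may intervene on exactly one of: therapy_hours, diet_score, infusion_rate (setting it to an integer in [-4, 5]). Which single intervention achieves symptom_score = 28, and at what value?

Intervening on therapy_hours: symptom_score = -2*therapy_hours + 132. Reaching 28 requires therapy_hours = 52, outside [-4, 5].
Intervening on diet_score: symptom_score = 4*diet_score + 100. Reaching 28 requires diet_score = -18, outside [-4, 5].
Intervening on infusion_rate: with other inputs at their observed values, symptom_score = 16*infusion_rate - 4. Solving for 28 gives infusion_rate = 2, within [-4, 5].

set infusion_rate = 2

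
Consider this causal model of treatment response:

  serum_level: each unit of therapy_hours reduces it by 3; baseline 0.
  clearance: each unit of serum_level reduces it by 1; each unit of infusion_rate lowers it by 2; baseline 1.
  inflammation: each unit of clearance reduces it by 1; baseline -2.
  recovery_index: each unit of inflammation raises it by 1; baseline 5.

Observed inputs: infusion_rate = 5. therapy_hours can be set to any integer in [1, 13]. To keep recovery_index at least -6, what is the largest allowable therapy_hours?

Substituting into the clearance equation gives clearance = 3*therapy_hours - 9.
Substituting into the inflammation equation gives inflammation = -3*therapy_hours + 7.
This gives recovery_index = -3*therapy_hours + 12.
Require -3*therapy_hours + 12 ≥ -6, so therapy_hours ≤ 6.
The largest integer in [1, 13] satisfying this is 6.

therapy_hours = 6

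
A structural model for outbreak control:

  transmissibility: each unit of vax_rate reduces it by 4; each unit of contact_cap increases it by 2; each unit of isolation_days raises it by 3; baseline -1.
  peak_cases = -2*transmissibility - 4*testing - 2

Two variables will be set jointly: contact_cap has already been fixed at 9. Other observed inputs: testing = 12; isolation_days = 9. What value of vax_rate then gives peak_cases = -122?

With contact_cap held at 9:
Substituting into the transmissibility equation gives transmissibility = -4*vax_rate + 44.
This gives peak_cases = 8*vax_rate - 138.
Solve 8*vax_rate - 138 = -122: vax_rate = (-122 + 138) / 8 = 2.

vax_rate = 2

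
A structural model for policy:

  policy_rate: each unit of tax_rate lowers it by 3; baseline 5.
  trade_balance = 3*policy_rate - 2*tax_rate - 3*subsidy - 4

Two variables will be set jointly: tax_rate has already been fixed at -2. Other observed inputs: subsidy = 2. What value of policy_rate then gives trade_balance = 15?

policy_rate = 7

With tax_rate held at -2:
Intervening on policy_rate fixes its value directly, overriding its dependence on tax_rate.
Substituting into the trade_balance equation gives trade_balance = 3*policy_rate - 6.
Solve 3*policy_rate - 6 = 15: policy_rate = (15 + 6) / 3 = 7.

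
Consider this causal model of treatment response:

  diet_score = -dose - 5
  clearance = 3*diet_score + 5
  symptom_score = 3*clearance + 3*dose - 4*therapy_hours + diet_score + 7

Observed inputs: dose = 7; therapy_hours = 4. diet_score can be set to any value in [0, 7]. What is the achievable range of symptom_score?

27 to 97

Intervening on diet_score fixes its value directly, overriding its dependence on dose.
Substituting into the symptom_score equation gives symptom_score = 10*diet_score + 27.
Linear in diet_score, so extremes are at the endpoints: diet_score = 0 gives symptom_score = 27; diet_score = 7 gives symptom_score = 97.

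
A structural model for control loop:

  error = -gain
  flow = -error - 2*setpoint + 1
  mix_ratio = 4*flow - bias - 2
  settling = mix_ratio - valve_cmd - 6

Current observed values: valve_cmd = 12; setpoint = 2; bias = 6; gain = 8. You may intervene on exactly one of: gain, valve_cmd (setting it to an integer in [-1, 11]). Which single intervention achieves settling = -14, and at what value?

set gain = 6

Intervening on gain: with other inputs at their observed values, settling = 4*gain - 38. Solving for -14 gives gain = 6, within [-1, 11].
Intervening on valve_cmd: settling = -valve_cmd + 6. Reaching -14 requires valve_cmd = 20, outside [-1, 11].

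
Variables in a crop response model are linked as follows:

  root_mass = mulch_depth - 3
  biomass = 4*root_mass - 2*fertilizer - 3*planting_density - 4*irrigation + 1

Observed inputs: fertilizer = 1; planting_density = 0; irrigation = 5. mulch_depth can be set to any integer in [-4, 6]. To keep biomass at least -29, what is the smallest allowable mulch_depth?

Substituting into the biomass equation gives biomass = 4*mulch_depth - 33.
Require 4*mulch_depth - 33 ≥ -29, so mulch_depth ≥ 1.
The smallest integer in [-4, 6] satisfying this is 1.

mulch_depth = 1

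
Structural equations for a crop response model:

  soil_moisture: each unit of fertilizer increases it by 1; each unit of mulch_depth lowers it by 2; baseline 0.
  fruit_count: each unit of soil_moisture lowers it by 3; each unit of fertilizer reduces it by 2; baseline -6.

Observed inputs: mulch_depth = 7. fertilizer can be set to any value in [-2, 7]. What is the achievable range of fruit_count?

Substituting into the soil_moisture equation gives soil_moisture = fertilizer - 14.
fruit_count becomes -5*fertilizer + 36.
Linear in fertilizer, so extremes are at the endpoints: fertilizer = -2 gives fruit_count = 46; fertilizer = 7 gives fruit_count = 1.

1 to 46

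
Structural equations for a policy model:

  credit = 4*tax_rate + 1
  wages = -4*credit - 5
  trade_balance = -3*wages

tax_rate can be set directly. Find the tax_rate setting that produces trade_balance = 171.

tax_rate = 3

Substituting into the wages equation gives wages = -16*tax_rate - 9.
So trade_balance = 48*tax_rate + 27.
Solve 48*tax_rate + 27 = 171: tax_rate = (171 - 27) / 48 = 3.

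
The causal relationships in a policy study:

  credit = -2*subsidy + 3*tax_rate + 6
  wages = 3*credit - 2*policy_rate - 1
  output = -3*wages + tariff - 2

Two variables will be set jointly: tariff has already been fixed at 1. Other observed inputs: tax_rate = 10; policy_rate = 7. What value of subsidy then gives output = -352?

With tariff held at 1:
Substituting into the credit equation gives credit = -2*subsidy + 36.
This gives wages = -6*subsidy + 93.
Substituting into the output equation gives output = 18*subsidy - 280.
Solve 18*subsidy - 280 = -352: subsidy = (-352 + 280) / 18 = -4.

subsidy = -4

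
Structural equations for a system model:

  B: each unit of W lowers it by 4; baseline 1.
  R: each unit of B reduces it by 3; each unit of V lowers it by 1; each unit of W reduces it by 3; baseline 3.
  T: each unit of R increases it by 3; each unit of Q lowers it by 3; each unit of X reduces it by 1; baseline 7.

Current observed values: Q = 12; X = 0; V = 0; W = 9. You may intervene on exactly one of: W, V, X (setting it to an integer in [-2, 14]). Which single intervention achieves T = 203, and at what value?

Intervening on W: T = 27*W - 29. Reaching 203 requires W = 232/27, not an integer.
Intervening on V: T = -3*V + 214. Reaching 203 requires V = 11/3, not an integer.
Intervening on X: with other inputs at their observed values, T = -X + 214. Solving for 203 gives X = 11, within [-2, 14].

set X = 11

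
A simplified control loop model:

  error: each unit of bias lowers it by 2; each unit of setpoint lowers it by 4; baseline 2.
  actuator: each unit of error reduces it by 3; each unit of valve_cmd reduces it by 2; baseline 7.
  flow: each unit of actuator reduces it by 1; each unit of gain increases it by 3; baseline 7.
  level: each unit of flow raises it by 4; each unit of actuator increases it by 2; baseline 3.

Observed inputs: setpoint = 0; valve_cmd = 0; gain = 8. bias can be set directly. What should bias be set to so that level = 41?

bias = 7

Substituting into the error equation gives error = -2*bias + 2.
Substituting into the actuator equation gives actuator = 6*bias + 1.
Substituting into the flow equation gives flow = -6*bias + 30.
Substituting into the level equation gives level = -12*bias + 125.
Solve -12*bias + 125 = 41: bias = (41 - 125) / -12 = 7.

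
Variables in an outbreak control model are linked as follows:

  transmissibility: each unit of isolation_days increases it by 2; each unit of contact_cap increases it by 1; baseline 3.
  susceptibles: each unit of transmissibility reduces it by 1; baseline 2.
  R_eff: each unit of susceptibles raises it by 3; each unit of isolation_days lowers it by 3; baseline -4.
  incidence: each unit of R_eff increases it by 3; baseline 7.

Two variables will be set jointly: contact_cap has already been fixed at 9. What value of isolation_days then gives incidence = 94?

With contact_cap held at 9:
Substituting into the transmissibility equation gives transmissibility = 2*isolation_days + 12.
susceptibles becomes -2*isolation_days - 10.
This gives R_eff = -9*isolation_days - 34.
Substituting into the incidence equation gives incidence = -27*isolation_days - 95.
Solve -27*isolation_days - 95 = 94: isolation_days = (94 + 95) / -27 = -7.

isolation_days = -7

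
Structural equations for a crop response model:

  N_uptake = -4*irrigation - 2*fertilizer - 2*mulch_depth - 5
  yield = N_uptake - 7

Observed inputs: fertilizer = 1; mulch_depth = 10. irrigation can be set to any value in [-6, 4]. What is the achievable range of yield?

Substituting into the N_uptake equation gives N_uptake = -4*irrigation - 27.
Substituting into the yield equation gives yield = -4*irrigation - 34.
Linear in irrigation, so extremes are at the endpoints: irrigation = -6 gives yield = -10; irrigation = 4 gives yield = -50.

-50 to -10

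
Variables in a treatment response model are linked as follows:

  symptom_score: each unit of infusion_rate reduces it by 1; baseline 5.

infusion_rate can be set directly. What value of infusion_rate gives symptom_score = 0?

infusion_rate = 5

Solve -infusion_rate + 5 = 0: infusion_rate = (0 - 5) / -1 = 5.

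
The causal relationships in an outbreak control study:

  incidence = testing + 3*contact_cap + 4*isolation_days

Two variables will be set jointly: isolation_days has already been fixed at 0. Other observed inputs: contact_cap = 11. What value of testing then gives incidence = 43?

With isolation_days held at 0:
Substituting into the incidence equation gives incidence = testing + 33.
Solve testing + 33 = 43: testing = (43 - 33) / 1 = 10.

testing = 10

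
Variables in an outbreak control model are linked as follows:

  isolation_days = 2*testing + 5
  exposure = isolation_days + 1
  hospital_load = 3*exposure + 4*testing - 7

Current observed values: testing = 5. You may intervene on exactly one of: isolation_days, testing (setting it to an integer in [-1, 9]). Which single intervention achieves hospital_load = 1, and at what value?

set testing = -1

Intervening on isolation_days: hospital_load = 3*isolation_days + 16. Reaching 1 requires isolation_days = -5, outside [-1, 9].
Intervening on testing: with other inputs at their observed values, hospital_load = 10*testing + 11. Solving for 1 gives testing = -1, within [-1, 9].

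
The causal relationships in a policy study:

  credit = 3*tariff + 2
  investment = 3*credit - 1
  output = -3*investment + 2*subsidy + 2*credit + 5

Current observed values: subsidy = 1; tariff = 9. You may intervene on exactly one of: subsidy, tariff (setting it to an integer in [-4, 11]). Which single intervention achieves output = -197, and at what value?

Intervening on subsidy: with other inputs at their observed values, output = 2*subsidy - 195. Solving for -197 gives subsidy = -1, within [-4, 11].
Intervening on tariff: output = -21*tariff - 4. Reaching -197 requires tariff = 193/21, not an integer.

set subsidy = -1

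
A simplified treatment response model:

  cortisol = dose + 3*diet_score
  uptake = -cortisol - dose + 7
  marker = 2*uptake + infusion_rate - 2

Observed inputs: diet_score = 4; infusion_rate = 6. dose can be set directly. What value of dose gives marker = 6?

dose = -3

Substituting into the cortisol equation gives cortisol = dose + 12.
Substituting into the uptake equation gives uptake = -2*dose - 5.
This gives marker = -4*dose - 6.
Solve -4*dose - 6 = 6: dose = (6 + 6) / -4 = -3.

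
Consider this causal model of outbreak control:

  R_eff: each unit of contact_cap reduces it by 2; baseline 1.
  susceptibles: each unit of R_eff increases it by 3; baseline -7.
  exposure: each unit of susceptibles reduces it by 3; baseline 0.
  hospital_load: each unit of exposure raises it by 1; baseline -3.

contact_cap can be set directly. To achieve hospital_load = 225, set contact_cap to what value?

contact_cap = 12

Substituting into the susceptibles equation gives susceptibles = -6*contact_cap - 4.
Substituting into the exposure equation gives exposure = 18*contact_cap + 12.
This gives hospital_load = 18*contact_cap + 9.
Solve 18*contact_cap + 9 = 225: contact_cap = (225 - 9) / 18 = 12.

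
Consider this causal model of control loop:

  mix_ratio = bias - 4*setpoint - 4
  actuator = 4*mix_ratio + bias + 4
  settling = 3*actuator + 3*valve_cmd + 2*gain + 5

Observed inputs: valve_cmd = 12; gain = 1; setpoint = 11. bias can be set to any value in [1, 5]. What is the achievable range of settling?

-506 to -446

Substituting into the mix_ratio equation gives mix_ratio = bias - 48.
This gives actuator = 5*bias - 188.
Substituting into the settling equation gives settling = 15*bias - 521.
Linear in bias, so extremes are at the endpoints: bias = 1 gives settling = -506; bias = 5 gives settling = -446.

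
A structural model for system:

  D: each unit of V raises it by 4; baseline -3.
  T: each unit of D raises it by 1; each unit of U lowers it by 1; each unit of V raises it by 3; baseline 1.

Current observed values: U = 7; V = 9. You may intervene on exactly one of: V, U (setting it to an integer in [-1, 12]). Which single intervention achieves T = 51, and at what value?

set U = 10

Intervening on V: T = 7*V - 9. Reaching 51 requires V = 60/7, not an integer.
Intervening on U: with other inputs at their observed values, T = -U + 61. Solving for 51 gives U = 10, within [-1, 12].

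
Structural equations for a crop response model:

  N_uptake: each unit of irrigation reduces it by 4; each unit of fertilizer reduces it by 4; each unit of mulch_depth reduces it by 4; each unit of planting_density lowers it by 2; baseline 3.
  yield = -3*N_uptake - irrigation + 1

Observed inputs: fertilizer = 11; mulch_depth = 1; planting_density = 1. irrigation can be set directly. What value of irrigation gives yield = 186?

irrigation = 4

Substituting into the N_uptake equation gives N_uptake = -4*irrigation - 47.
So yield = 11*irrigation + 142.
Solve 11*irrigation + 142 = 186: irrigation = (186 - 142) / 11 = 4.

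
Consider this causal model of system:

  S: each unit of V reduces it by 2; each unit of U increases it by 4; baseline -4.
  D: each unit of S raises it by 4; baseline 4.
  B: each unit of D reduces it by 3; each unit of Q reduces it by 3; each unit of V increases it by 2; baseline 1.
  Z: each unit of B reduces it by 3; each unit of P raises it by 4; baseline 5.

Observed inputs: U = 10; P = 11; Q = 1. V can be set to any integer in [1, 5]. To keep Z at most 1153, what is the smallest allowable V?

Substituting into the S equation gives S = -2*V + 36.
Substituting into the D equation gives D = -8*V + 148.
Substituting into the B equation gives B = 26*V - 446.
Substituting into the Z equation gives Z = -78*V + 1387.
Require -78*V + 1387 ≤ 1153, so V ≥ 3.
The smallest integer in [1, 5] satisfying this is 3.

V = 3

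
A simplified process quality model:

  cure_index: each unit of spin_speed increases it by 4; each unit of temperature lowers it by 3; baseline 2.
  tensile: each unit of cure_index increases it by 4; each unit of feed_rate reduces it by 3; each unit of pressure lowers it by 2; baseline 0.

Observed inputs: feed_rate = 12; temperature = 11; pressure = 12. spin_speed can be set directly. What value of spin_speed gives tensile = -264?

Substituting into the cure_index equation gives cure_index = 4*spin_speed - 31.
Substituting into the tensile equation gives tensile = 16*spin_speed - 184.
Solve 16*spin_speed - 184 = -264: spin_speed = (-264 + 184) / 16 = -5.

spin_speed = -5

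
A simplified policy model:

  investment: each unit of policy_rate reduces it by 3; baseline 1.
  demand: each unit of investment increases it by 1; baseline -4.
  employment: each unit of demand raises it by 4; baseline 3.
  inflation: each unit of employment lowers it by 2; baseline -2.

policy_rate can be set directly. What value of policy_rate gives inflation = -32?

policy_rate = -2

Substituting into the demand equation gives demand = -3*policy_rate - 3.
employment becomes -12*policy_rate - 9.
So inflation = 24*policy_rate + 16.
Solve 24*policy_rate + 16 = -32: policy_rate = (-32 - 16) / 24 = -2.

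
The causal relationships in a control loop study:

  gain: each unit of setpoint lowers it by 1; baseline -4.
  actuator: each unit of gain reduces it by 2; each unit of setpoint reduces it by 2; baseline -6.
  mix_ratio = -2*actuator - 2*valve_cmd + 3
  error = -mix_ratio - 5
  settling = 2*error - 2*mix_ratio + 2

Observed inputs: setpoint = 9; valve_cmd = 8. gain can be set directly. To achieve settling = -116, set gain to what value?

Intervening on gain fixes its value directly, overriding its dependence on setpoint.
Substituting into the actuator equation gives actuator = -2*gain - 24.
Substituting into the mix_ratio equation gives mix_ratio = 4*gain + 35.
Substituting into the error equation gives error = -4*gain - 40.
settling becomes -16*gain - 148.
Solve -16*gain - 148 = -116: gain = (-116 + 148) / -16 = -2.

gain = -2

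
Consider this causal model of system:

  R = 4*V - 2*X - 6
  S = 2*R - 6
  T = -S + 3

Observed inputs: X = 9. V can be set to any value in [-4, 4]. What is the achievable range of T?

Substituting into the R equation gives R = 4*V - 24.
This gives S = 8*V - 54.
This gives T = -8*V + 57.
Linear in V, so extremes are at the endpoints: V = -4 gives T = 89; V = 4 gives T = 25.

25 to 89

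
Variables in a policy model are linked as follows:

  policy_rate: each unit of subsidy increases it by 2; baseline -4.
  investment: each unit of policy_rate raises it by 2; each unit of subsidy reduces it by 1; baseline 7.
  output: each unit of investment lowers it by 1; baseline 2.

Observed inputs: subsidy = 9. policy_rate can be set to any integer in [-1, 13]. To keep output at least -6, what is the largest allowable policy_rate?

Intervening on policy_rate fixes its value directly, overriding its dependence on subsidy.
Substituting into the investment equation gives investment = 2*policy_rate - 2.
Substituting into the output equation gives output = -2*policy_rate + 4.
Require -2*policy_rate + 4 ≥ -6, so policy_rate ≤ 5.
The largest integer in [-1, 13] satisfying this is 5.

policy_rate = 5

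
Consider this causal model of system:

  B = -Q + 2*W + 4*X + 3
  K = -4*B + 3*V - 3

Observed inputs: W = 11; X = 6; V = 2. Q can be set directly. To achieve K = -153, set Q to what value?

Q = 10

Substituting into the B equation gives B = -Q + 49.
Substituting into the K equation gives K = 4*Q - 193.
Solve 4*Q - 193 = -153: Q = (-153 + 193) / 4 = 10.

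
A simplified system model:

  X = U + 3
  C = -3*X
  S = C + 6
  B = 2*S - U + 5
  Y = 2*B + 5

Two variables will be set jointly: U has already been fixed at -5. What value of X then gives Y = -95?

With U held at -5:
Intervening on X fixes its value directly, overriding its dependence on U.
Substituting into the S equation gives S = -3*X + 6.
Substituting into the B equation gives B = -6*X + 22.
Substituting into the Y equation gives Y = -12*X + 49.
Solve -12*X + 49 = -95: X = (-95 - 49) / -12 = 12.

X = 12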